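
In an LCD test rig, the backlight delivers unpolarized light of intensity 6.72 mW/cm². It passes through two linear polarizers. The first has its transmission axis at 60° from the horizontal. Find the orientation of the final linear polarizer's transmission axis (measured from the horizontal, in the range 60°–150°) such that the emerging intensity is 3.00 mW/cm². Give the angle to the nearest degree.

Unpolarized light through the first polarizer → I₁ = ½ I₀, now polarized at 60°.
Target fraction: 3.00 / 6.72 mW/cm² = 0.4464 of I₀.
Need I₂/I₀ = 0.4464, so cos²(θ − 60°) = 0.4464 / 0.5 = 0.8929.
θ − 60° = arccos(√0.8929) = 19.1°, giving θ ≈ 60 + 19.1 = 79.1°.

θ ≈ 79°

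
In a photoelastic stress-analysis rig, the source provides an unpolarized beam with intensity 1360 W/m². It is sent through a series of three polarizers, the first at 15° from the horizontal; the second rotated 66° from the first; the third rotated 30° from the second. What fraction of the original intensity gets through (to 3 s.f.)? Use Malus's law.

Unpolarized light through the first polarizer → I₁ = 1360 W/m²/2 = 680 W/m², polarized at 15°.
I₂ = I₁ · cos²(66°) = 680 · 0.1654 = 112.5 W/m².
I₃ = I₂ · cos²(30°) = 112.5 · 0.75 = 84.37 W/m².
Transmitted fraction = 0.06204.

I/I₀ ≈ 0.0620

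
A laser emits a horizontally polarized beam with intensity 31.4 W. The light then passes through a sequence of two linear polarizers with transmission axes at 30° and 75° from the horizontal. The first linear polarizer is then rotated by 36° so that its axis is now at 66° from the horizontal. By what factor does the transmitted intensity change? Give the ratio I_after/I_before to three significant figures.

I_new/I_old ≈ 0.430

Before rotation:
I₁ = I₀ cos²(30° − 0°) = I₀ cos²(30°) = 0.75 I₀.
I₂ = I₁ cos²(75° − 30°) = 0.75 I₀ · cos²(45°) = 0.375 I₀.
After rotation:
I₁ = I₀ cos²(66° − 0°) = I₀ cos²(66°) = 0.1654 I₀.
I₂ = I₁ cos²(75° − 66°) = 0.1654 I₀ · cos²(9°) = 0.1614 I₀.
Ratio = 0.1614 / 0.375 = 0.4304.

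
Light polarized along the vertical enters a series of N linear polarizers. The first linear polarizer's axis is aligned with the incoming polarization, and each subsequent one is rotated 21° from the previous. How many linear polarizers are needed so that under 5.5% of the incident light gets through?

First polarizer is aligned with the polarization: full transmission.
Each further stage multiplies by cos²(21°) = 0.8716.
After N polarizers: T = 0.8716^(N−1). Require T < 0.055 ⇒ N−1 > ln(0.055)/ln(0.8716) = 21.10, so N−1 ≥ 22 and N = 23.
Check: N=23 gives T = 0.0486 < 0.055; N=22 gives T = 0.05577.

N = 23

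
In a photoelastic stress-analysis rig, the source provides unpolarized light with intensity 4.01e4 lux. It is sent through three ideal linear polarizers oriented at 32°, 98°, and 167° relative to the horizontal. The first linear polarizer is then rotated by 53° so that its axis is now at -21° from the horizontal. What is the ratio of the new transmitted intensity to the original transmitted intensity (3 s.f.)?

I_new/I_old ≈ 1.42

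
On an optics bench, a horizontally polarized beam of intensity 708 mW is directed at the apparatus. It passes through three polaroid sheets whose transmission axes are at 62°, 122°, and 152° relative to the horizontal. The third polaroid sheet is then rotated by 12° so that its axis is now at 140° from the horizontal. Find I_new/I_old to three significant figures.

Before rotation:
I₁ = I₀ cos²(62° − 0°) = I₀ cos²(62°) = 0.2204 I₀.
I₂ = I₁ cos²(122° − 62°) = 0.2204 I₀ · cos²(60°) = 0.0551 I₀.
I₃ = I₂ cos²(152° − 122°) = 0.0551 I₀ · cos²(30°) = 0.04133 I₀.
After rotation:
I₁ = I₀ cos²(62° − 0°) = I₀ cos²(62°) = 0.2204 I₀.
I₂ = I₁ cos²(122° − 62°) = 0.2204 I₀ · cos²(60°) = 0.0551 I₀.
I₃ = I₂ cos²(140° − 122°) = 0.0551 I₀ · cos²(18°) = 0.04984 I₀.
Ratio = 0.04984 / 0.04133 = 1.206.

I_new/I_old ≈ 1.21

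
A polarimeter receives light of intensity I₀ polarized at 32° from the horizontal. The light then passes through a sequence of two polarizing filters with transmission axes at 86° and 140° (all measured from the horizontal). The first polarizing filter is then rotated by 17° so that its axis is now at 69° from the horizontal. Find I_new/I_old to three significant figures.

I_new/I_old ≈ 0.566

Before rotation:
By Malus's law, I₁ = I₀ cos²(86° − 32°) = I₀ cos²(54°) = 0.3455 I₀.
I₂ = I₁ cos²(140° − 86°) = 0.3455 I₀ · cos²(54°) = 0.1194 I₀.
After rotation:
I₁ = I₀ cos²(69° − 32°) = I₀ cos²(37°) = 0.6378 I₀.
I₂ = I₁ cos²(140° − 69°) = 0.6378 I₀ · cos²(71°) = 0.06761 I₀.
Ratio = 0.06761 / 0.1194 = 0.5664.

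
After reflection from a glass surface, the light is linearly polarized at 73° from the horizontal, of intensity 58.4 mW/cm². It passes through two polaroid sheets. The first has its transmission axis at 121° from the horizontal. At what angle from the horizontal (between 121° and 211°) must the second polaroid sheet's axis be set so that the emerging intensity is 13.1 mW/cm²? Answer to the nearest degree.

θ ≈ 166°

I₁ = I₀ cos²(121° − 73°) = I₀ cos²(48°) = 0.4477 I₀.
Target fraction: 13.1 / 58.4 mW/cm² = 0.2243 of I₀.
Need I₂/I₀ = 0.2243, so cos²(θ − 121°) = 0.2243 / 0.4477 = 0.501.
θ − 121° = arccos(√0.501) = 44.9°, giving θ ≈ 121 + 44.9 = 165.9°.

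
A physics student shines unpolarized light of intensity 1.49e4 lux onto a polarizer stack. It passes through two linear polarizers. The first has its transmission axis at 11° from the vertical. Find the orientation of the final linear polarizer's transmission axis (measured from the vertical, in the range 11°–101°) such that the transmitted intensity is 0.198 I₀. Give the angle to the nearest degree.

Unpolarized light through the first polarizer → I₁ = ½ I₀, now polarized at 11°.
Need I₂/I₀ = 0.198, so cos²(θ − 11°) = 0.198 / 0.5 = 0.396.
θ − 11° = arccos(√0.396) = 51.0°, giving θ ≈ 11 + 51.0 = 62.0°.

θ ≈ 62°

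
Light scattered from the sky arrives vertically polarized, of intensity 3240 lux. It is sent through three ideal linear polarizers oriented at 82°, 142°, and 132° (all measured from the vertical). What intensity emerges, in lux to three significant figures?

I₁ = 3240 lux · cos²(82°) = 62.76 lux.
I₂ = I₁ · cos²(60°) = 62.76 · 0.25 = 15.69 lux.
I₃ = I₂ · cos²(10°) = 15.69 · 0.9698 = 15.22 lux.

I ≈ 15.2 lux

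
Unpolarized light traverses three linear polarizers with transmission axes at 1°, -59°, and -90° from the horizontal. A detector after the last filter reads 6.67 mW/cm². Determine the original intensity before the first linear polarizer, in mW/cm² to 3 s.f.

Unpolarized light through the first polarizer → I₁ = ½ I₀, now polarized at 1°.
I₂ = I₁ cos²(-59° − 1°) = 0.5 I₀ · cos²(60°) = 0.125 I₀.
I₃ = I₂ cos²(-90° + 59°) = 0.125 I₀ · cos²(31°) = 0.09184 I₀.
So 6.67 mW/cm² = 0.09184 I₀, giving I₀ = 6.67/0.09184 = 72.62 mW/cm².

I₀ ≈ 72.6 mW/cm²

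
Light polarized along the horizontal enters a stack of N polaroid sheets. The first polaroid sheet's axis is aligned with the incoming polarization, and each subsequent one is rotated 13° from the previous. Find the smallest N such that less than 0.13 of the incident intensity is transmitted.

First polarizer is aligned with the polarization: full transmission.
Each further stage multiplies by cos²(13°) = 0.9494.
After N polarizers: T = 0.9494^(N−1). Require T < 0.13 ⇒ N−1 > ln(0.13)/ln(0.9494) = 39.29, so N−1 ≥ 40 and N = 41.
Check: N=41 gives T = 0.1253 < 0.13; N=40 gives T = 0.132.

N = 41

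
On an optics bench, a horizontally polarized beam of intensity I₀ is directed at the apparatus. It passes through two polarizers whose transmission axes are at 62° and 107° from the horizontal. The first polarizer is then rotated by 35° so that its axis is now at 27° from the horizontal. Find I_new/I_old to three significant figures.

I_new/I_old ≈ 0.217

Before rotation:
I₁ = I₀ cos²(62° − 0°) = I₀ cos²(62°) = 0.2204 I₀.
I₂ = I₁ cos²(107° − 62°) = 0.2204 I₀ · cos²(45°) = 0.1102 I₀.
After rotation:
I₁ = I₀ cos²(27° − 0°) = I₀ cos²(27°) = 0.7939 I₀.
I₂ = I₁ cos²(107° − 27°) = 0.7939 I₀ · cos²(80°) = 0.02394 I₀.
Ratio = 0.02394 / 0.1102 = 0.2172.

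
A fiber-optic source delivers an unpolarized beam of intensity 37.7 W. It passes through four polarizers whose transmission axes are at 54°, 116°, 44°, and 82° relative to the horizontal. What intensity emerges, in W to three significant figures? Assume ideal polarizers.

I ≈ 0.246 W

Unpolarized light through the first polarizer → I₁ = 37.7 W/2 = 18.85 W, polarized at 54°.
I₂ = I₁ · cos²(62°) = 18.85 · 0.2204 = 4.155 W.
I₃ = I₂ · cos²(72°) = 4.155 · 0.09549 = 0.3967 W.
I₄ = I₃ · cos²(38°) = 0.3967 · 0.621 = 0.2464 W.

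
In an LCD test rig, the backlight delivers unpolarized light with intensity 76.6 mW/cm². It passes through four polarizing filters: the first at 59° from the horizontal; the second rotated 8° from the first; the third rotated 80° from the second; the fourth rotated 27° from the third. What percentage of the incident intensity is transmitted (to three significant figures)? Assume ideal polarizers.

≈ 1.17%

Unpolarized light through the first polarizer → I₁ = 76.6 mW/cm²/2 = 38.3 mW/cm², polarized at 59°.
I₂ = I₁ · cos²(8°) = 38.3 · 0.9806 = 37.56 mW/cm².
I₃ = I₂ · cos²(80°) = 37.56 · 0.03015 = 1.133 mW/cm².
I₄ = I₃ · cos²(27°) = 1.133 · 0.7939 = 0.8991 mW/cm².
That is 1.174% of the incident intensity.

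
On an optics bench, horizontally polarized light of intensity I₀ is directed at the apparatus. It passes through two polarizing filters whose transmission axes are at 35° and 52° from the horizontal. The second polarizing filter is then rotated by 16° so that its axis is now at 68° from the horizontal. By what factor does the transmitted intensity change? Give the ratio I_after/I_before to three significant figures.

I_new/I_old ≈ 0.769

Before rotation:
I₁ = I₀ cos²(35° − 0°) = I₀ cos²(35°) = 0.671 I₀.
I₂ = I₁ cos²(52° − 35°) = 0.671 I₀ · cos²(17°) = 0.6137 I₀.
After rotation:
I₁ = I₀ cos²(35° − 0°) = I₀ cos²(35°) = 0.671 I₀.
I₂ = I₁ cos²(68° − 35°) = 0.671 I₀ · cos²(33°) = 0.472 I₀.
Ratio = 0.472 / 0.6137 = 0.7691.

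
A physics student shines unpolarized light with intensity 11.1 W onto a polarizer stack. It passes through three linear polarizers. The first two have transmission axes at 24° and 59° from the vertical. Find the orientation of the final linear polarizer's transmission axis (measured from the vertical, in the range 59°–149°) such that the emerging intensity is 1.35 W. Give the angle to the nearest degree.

Unpolarized light through the first polarizer → I₁ = ½ I₀, now polarized at 24°.
I₂ = I₁ cos²(59° − 24°) = 0.5 I₀ · cos²(35°) = 0.3355 I₀.
Target fraction: 1.35 / 11.1 W = 0.1216 of I₀.
Need I₃/I₀ = 0.1216, so cos²(θ − 59°) = 0.1216 / 0.3355 = 0.3625.
θ − 59° = arccos(√0.3625) = 53.0°, giving θ ≈ 59 + 53.0 = 112.0°.

θ ≈ 112°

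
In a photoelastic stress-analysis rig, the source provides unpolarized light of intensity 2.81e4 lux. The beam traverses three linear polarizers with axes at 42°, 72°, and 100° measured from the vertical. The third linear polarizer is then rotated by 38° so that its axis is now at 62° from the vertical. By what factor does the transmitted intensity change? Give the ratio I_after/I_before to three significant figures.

I_new/I_old ≈ 1.24

Before rotation:
Unpolarized light through the first polarizer → I₁ = ½ I₀, now polarized at 42°.
I₂ = I₁ cos²(72° − 42°) = 0.5 I₀ · cos²(30°) = 0.375 I₀.
I₃ = I₂ cos²(100° − 72°) = 0.375 I₀ · cos²(28°) = 0.2923 I₀.
After rotation:
Unpolarized light through the first polarizer → I₁ = ½ I₀, now polarized at 42°.
I₂ = I₁ cos²(72° − 42°) = 0.5 I₀ · cos²(30°) = 0.375 I₀.
I₃ = I₂ cos²(62° − 72°) = 0.375 I₀ · cos²(10°) = 0.3637 I₀.
Ratio = 0.3637 / 0.2923 = 1.244.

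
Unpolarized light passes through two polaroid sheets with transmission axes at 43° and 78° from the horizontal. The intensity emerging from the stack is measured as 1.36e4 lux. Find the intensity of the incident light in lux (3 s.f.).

I₀ ≈ 4.05e4 lux

Unpolarized light through the first polarizer → I₁ = ½ I₀, now polarized at 43°.
I₂ = I₁ cos²(78° − 43°) = 0.5 I₀ · cos²(35°) = 0.3355 I₀.
So 1.36e4 lux = 0.3355 I₀, giving I₀ = 1.36e4/0.3355 = 4.054e+04 lux.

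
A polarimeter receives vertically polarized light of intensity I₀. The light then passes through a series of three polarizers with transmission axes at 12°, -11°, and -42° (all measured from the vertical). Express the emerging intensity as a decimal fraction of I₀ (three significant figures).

I₁ = I₀ cos²(12° − 0°) = I₀ cos²(12°) = 0.9568 I₀.
I₂ = I₁ cos²(-11° − 12°) = 0.9568 I₀ · cos²(23°) = 0.8107 I₀.
I₃ = I₂ cos²(-42° + 11°) = 0.8107 I₀ · cos²(31°) = 0.5957 I₀.
Transmitted fraction = 0.5957.

≈ 0.596 I₀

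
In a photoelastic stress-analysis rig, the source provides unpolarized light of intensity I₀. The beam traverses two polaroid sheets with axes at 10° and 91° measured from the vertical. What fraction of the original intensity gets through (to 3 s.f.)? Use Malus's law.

≈ 0.0122 I₀

Unpolarized light through the first polarizer → I₁ = ½ I₀, now polarized at 10°.
I₂ = I₁ cos²(91° − 10°) = 0.5 I₀ · cos²(81°) = 0.01224 I₀.
Transmitted fraction = 0.01224.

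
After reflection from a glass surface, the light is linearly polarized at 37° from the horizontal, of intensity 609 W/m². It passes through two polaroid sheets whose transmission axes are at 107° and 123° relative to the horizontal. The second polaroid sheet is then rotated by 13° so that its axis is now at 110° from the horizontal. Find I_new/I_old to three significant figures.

Before rotation:
By Malus's law, I₁ = I₀ cos²(107° − 37°) = I₀ cos²(70°) = 0.117 I₀.
I₂ = I₁ cos²(123° − 107°) = 0.117 I₀ · cos²(16°) = 0.1081 I₀.
After rotation:
I₁ = I₀ cos²(107° − 37°) = I₀ cos²(70°) = 0.117 I₀.
I₂ = I₁ cos²(110° − 107°) = 0.117 I₀ · cos²(3°) = 0.1167 I₀.
Ratio = 0.1167 / 0.1081 = 1.079.

I_new/I_old ≈ 1.08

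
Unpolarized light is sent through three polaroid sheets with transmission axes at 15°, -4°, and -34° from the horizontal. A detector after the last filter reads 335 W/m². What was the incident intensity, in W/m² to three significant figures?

I₀ ≈ 999 W/m²

Unpolarized light through the first polarizer → I₁ = ½ I₀, now polarized at 15°.
I₂ = I₁ cos²(-4° − 15°) = 0.5 I₀ · cos²(19°) = 0.447 I₀.
I₃ = I₂ cos²(-34° + 4°) = 0.447 I₀ · cos²(30°) = 0.3353 I₀.
So 335 W/m² = 0.3353 I₀, giving I₀ = 335/0.3353 = 999.2 W/m².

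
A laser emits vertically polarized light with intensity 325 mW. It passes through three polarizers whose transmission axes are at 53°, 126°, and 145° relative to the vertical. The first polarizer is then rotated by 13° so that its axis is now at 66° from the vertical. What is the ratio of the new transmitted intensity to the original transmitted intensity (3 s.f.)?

I_new/I_old ≈ 1.34

Before rotation:
I₁ = I₀ cos²(53° − 0°) = I₀ cos²(53°) = 0.3622 I₀.
I₂ = I₁ cos²(126° − 53°) = 0.3622 I₀ · cos²(73°) = 0.03096 I₀.
I₃ = I₂ cos²(145° − 126°) = 0.03096 I₀ · cos²(19°) = 0.02768 I₀.
After rotation:
I₁ = I₀ cos²(66° − 0°) = I₀ cos²(66°) = 0.1654 I₀.
I₂ = I₁ cos²(126° − 66°) = 0.1654 I₀ · cos²(60°) = 0.04136 I₀.
I₃ = I₂ cos²(145° − 126°) = 0.04136 I₀ · cos²(19°) = 0.03697 I₀.
Ratio = 0.03697 / 0.02768 = 1.336.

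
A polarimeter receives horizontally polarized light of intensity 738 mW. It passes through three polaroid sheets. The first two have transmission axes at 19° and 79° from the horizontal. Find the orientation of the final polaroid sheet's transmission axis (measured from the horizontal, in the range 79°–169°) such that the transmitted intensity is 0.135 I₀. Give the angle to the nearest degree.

By Malus's law, I₁ = I₀ cos²(19° − 0°) = I₀ cos²(19°) = 0.894 I₀.
I₂ = I₁ cos²(79° − 19°) = 0.894 I₀ · cos²(60°) = 0.2235 I₀.
Need I₃/I₀ = 0.135, so cos²(θ − 79°) = 0.135 / 0.2235 = 0.604.
θ − 79° = arccos(√0.604) = 39.0°, giving θ ≈ 79 + 39.0 = 118.0°.

θ ≈ 118°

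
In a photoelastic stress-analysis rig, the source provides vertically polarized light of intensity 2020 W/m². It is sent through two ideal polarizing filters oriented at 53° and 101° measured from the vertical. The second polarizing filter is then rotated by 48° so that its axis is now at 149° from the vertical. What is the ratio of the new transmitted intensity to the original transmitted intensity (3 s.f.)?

I_new/I_old ≈ 0.0244

Before rotation:
By Malus's law, I₁ = I₀ cos²(53° − 0°) = I₀ cos²(53°) = 0.3622 I₀.
I₂ = I₁ cos²(101° − 53°) = 0.3622 I₀ · cos²(48°) = 0.1622 I₀.
After rotation:
I₁ = I₀ cos²(53° − 0°) = I₀ cos²(53°) = 0.3622 I₀.
Angle between axes 1 and 2: 84°. I₂ = 0.3622 I₀ · cos²(84°) = 0.003957 I₀.
Ratio = 0.003957 / 0.1622 = 0.0244.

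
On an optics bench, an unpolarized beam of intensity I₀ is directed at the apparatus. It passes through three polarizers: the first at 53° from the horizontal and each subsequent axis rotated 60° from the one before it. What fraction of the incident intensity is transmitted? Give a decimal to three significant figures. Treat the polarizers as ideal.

≈ 0.0313 I₀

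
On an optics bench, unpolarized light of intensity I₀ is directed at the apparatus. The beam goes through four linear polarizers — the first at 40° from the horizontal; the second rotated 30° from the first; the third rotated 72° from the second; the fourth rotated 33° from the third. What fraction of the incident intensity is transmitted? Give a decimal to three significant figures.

Unpolarized light through the first polarizer → I₁ = ½ I₀, now polarized at 40°.
I₂ = I₁ cos²(30°) = 0.5 · 0.75 I₀ = 0.375 I₀.
I₃ = I₂ cos²(72°) = 0.375 · 0.09549 I₀ = 0.03581 I₀.
I₄ = I₃ cos²(33°) = 0.03581 · 0.7034 I₀ = 0.02519 I₀.
Transmitted fraction = 0.02519.

≈ 0.0252 I₀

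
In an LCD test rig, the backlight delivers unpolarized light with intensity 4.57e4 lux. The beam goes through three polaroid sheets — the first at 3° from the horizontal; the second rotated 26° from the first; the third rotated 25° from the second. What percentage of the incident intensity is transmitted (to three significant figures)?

≈ 33.2%

Unpolarized light through the first polarizer → I₁ = 4.57e4 lux/2 = 2.285e+04 lux, polarized at 3°.
I₂ = I₁ · cos²(26°) = 2.285e+04 · 0.8078 = 1.846e+04 lux.
I₃ = I₂ · cos²(25°) = 1.846e+04 · 0.8214 = 1.516e+04 lux.
That is 33.18% of the incident intensity.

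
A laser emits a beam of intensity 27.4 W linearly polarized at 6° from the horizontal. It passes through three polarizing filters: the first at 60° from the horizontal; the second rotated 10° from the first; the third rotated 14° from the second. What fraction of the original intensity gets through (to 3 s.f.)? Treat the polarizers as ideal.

I₁ = 27.4 W · cos²(54°) = 9.466 W.
I₂ = I₁ · cos²(10°) = 9.466 · 0.9698 = 9.181 W.
I₃ = I₂ · cos²(14°) = 9.181 · 0.9415 = 8.644 W.
Transmitted fraction = 0.3155.

I/I₀ ≈ 0.315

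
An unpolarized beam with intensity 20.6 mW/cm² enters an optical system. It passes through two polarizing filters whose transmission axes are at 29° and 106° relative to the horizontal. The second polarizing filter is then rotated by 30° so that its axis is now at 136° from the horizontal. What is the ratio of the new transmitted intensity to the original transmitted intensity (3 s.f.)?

I_new/I_old ≈ 1.69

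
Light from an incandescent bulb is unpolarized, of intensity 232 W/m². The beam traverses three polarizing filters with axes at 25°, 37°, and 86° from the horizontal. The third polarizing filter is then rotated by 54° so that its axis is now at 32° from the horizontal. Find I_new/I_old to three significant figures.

Before rotation:
Unpolarized light through the first polarizer → I₁ = ½ I₀, now polarized at 25°.
I₂ = I₁ cos²(37° − 25°) = 0.5 I₀ · cos²(12°) = 0.4784 I₀.
I₃ = I₂ cos²(86° − 37°) = 0.4784 I₀ · cos²(49°) = 0.2059 I₀.
After rotation:
Unpolarized light through the first polarizer → I₁ = ½ I₀, now polarized at 25°.
I₂ = I₁ cos²(37° − 25°) = 0.5 I₀ · cos²(12°) = 0.4784 I₀.
I₃ = I₂ cos²(32° − 37°) = 0.4784 I₀ · cos²(5°) = 0.4748 I₀.
Ratio = 0.4748 / 0.2059 = 2.306.

I_new/I_old ≈ 2.31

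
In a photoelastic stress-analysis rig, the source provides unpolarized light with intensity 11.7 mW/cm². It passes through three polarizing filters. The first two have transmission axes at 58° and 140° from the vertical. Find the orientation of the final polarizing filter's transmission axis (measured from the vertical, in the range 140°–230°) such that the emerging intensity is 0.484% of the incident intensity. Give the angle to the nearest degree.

Unpolarized light through the first polarizer → I₁ = ½ I₀, now polarized at 58°.
I₂ = I₁ cos²(140° − 58°) = 0.5 I₀ · cos²(82°) = 0.009685 I₀.
Need I₃/I₀ = 0.00484, so cos²(θ − 140°) = 0.00484 / 0.009685 = 0.4998.
θ − 140° = arccos(√0.4998) = 45.0°, giving θ ≈ 140 + 45.0 = 185.0°.

θ ≈ 185°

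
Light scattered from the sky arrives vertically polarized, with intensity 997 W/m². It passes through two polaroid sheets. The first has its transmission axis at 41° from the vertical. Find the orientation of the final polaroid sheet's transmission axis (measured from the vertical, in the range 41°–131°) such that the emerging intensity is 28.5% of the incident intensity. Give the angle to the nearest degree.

θ ≈ 86°

I₁ = I₀ cos²(41° − 0°) = I₀ cos²(41°) = 0.5696 I₀.
Need I₂/I₀ = 0.285, so cos²(θ − 41°) = 0.285 / 0.5696 = 0.5004.
θ − 41° = arccos(√0.5004) = 45.0°, giving θ ≈ 41 + 45.0 = 86.0°.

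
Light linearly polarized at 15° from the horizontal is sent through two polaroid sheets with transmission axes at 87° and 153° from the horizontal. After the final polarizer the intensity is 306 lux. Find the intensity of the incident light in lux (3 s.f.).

I₀ ≈ 1.94e4 lux

By Malus's law, I₁ = I₀ cos²(87° − 15°) = I₀ cos²(72°) = 0.09549 I₀.
I₂ = I₁ cos²(153° − 87°) = 0.09549 I₀ · cos²(66°) = 0.0158 I₀.
So 306 lux = 0.0158 I₀, giving I₀ = 306/0.0158 = 1.937e+04 lux.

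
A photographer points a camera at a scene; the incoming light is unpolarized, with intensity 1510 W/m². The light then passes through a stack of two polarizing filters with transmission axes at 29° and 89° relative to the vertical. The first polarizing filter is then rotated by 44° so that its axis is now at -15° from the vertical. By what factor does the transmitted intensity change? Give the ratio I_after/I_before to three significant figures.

Before rotation:
Unpolarized light through the first polarizer → I₁ = ½ I₀, now polarized at 29°.
I₂ = I₁ cos²(89° − 29°) = 0.5 I₀ · cos²(60°) = 0.125 I₀.
After rotation:
Unpolarized light through the first polarizer → I₁ = ½ I₀, now polarized at -15°.
Angle between axes 1 and 2: 76°. I₂ = 0.5 I₀ · cos²(76°) = 0.02926 I₀.
Ratio = 0.02926 / 0.125 = 0.2341.

I_new/I_old ≈ 0.234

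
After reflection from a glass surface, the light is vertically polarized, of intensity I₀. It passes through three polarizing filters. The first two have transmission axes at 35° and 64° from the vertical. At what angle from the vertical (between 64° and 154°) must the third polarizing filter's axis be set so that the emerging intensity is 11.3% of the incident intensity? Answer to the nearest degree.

θ ≈ 126°

By Malus's law, I₁ = I₀ cos²(35° − 0°) = I₀ cos²(35°) = 0.671 I₀.
I₂ = I₁ cos²(64° − 35°) = 0.671 I₀ · cos²(29°) = 0.5133 I₀.
Need I₃/I₀ = 0.113, so cos²(θ − 64°) = 0.113 / 0.5133 = 0.2201.
θ − 64° = arccos(√0.2201) = 62.0°, giving θ ≈ 64 + 62.0 = 126.0°.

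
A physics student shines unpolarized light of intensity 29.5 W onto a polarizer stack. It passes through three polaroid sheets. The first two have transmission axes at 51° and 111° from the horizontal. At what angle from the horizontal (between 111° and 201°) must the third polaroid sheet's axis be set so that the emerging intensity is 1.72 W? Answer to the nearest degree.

Unpolarized light through the first polarizer → I₁ = ½ I₀, now polarized at 51°.
I₂ = I₁ cos²(111° − 51°) = 0.5 I₀ · cos²(60°) = 0.125 I₀.
Target fraction: 1.72 / 29.5 W = 0.05831 of I₀.
Need I₃/I₀ = 0.05831, so cos²(θ − 111°) = 0.05831 / 0.125 = 0.4664.
θ − 111° = arccos(√0.4664) = 46.9°, giving θ ≈ 111 + 46.9 = 157.9°.

θ ≈ 158°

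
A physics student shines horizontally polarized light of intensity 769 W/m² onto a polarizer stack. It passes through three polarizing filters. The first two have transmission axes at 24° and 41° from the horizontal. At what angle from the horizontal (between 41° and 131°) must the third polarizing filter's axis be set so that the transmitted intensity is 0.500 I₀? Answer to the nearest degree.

θ ≈ 77°

I₁ = I₀ cos²(24° − 0°) = I₀ cos²(24°) = 0.8346 I₀.
I₂ = I₁ cos²(41° − 24°) = 0.8346 I₀ · cos²(17°) = 0.7632 I₀.
Need I₃/I₀ = 0.5, so cos²(θ − 41°) = 0.5 / 0.7632 = 0.6551.
θ − 41° = arccos(√0.6551) = 36.0°, giving θ ≈ 41 + 36.0 = 77.0°.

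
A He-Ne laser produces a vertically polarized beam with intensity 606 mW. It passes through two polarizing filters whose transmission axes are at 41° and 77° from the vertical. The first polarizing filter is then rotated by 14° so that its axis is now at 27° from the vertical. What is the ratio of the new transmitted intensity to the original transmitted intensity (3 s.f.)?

I_new/I_old ≈ 0.880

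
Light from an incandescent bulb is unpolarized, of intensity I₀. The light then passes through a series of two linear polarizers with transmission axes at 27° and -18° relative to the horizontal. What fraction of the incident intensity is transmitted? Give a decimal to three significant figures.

Unpolarized light through the first polarizer → I₁ = ½ I₀, now polarized at 27°.
I₂ = I₁ cos²(-18° − 27°) = 0.5 I₀ · cos²(45°) = 0.25 I₀.
Transmitted fraction = 0.25.

≈ 0.250 I₀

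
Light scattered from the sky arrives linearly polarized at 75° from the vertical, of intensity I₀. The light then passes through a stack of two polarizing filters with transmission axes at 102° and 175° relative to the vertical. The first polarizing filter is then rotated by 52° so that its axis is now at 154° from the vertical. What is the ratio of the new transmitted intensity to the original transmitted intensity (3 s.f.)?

I_new/I_old ≈ 0.468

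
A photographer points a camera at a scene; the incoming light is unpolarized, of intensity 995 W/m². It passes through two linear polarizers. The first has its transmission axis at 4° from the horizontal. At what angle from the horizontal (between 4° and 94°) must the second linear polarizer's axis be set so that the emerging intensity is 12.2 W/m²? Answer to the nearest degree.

θ ≈ 85°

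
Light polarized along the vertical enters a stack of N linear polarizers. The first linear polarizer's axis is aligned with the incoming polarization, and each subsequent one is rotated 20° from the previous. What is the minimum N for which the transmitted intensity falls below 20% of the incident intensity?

First polarizer is aligned with the polarization: full transmission.
Each further stage multiplies by cos²(20°) = 0.883.
After N polarizers: T = 0.883^(N−1). Require T < 0.20 ⇒ N−1 > ln(0.20)/ln(0.883) = 12.94, so N−1 ≥ 13 and N = 14.
Check: N=14 gives T = 0.1984 < 0.20; N=13 gives T = 0.2247.

N = 14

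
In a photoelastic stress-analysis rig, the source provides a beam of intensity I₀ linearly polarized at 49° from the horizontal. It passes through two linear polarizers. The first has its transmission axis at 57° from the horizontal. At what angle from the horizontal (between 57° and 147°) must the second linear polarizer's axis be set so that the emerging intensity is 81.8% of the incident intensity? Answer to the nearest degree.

I₁ = I₀ cos²(57° − 49°) = I₀ cos²(8°) = 0.9806 I₀.
Need I₂/I₀ = 0.818, so cos²(θ − 57°) = 0.818 / 0.9806 = 0.8342.
θ − 57° = arccos(√0.8342) = 24.0°, giving θ ≈ 57 + 24.0 = 81.0°.

θ ≈ 81°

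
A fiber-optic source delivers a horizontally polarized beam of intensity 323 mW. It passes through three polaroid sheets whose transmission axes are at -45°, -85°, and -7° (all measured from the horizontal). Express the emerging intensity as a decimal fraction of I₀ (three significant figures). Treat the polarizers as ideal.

I/I₀ ≈ 0.0127

By Malus's law, I₁ = 323 mW · cos²(45°) = 161.5 mW.
I₂ = I₁ · cos²(40°) = 161.5 · 0.5868 = 94.77 mW.
I₃ = I₂ · cos²(78°) = 94.77 · 0.04323 = 4.097 mW.
Transmitted fraction = 0.01268.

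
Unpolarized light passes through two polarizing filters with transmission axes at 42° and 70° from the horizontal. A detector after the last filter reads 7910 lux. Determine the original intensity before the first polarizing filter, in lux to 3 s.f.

I₀ ≈ 2.03e4 lux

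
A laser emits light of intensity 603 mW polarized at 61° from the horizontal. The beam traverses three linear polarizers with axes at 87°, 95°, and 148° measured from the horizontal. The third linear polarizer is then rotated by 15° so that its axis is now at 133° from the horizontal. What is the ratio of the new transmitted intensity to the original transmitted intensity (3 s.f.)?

Before rotation:
I₁ = I₀ cos²(87° − 61°) = I₀ cos²(26°) = 0.8078 I₀.
I₂ = I₁ cos²(95° − 87°) = 0.8078 I₀ · cos²(8°) = 0.7922 I₀.
I₃ = I₂ cos²(148° − 95°) = 0.7922 I₀ · cos²(53°) = 0.2869 I₀.
After rotation:
I₁ = I₀ cos²(87° − 61°) = I₀ cos²(26°) = 0.8078 I₀.
I₂ = I₁ cos²(95° − 87°) = 0.8078 I₀ · cos²(8°) = 0.7922 I₀.
I₃ = I₂ cos²(133° − 95°) = 0.7922 I₀ · cos²(38°) = 0.4919 I₀.
Ratio = 0.4919 / 0.2869 = 1.715.

I_new/I_old ≈ 1.71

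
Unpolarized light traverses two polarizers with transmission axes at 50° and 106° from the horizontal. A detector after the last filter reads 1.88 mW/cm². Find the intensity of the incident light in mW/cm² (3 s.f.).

I₀ ≈ 12.0 mW/cm²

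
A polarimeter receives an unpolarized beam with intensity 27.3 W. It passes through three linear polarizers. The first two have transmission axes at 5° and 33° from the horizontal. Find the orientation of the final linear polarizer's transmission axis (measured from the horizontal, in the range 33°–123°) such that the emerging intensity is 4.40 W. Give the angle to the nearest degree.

θ ≈ 83°

Unpolarized light through the first polarizer → I₁ = ½ I₀, now polarized at 5°.
I₂ = I₁ cos²(33° − 5°) = 0.5 I₀ · cos²(28°) = 0.3898 I₀.
Target fraction: 4.40 / 27.3 W = 0.1612 of I₀.
Need I₃/I₀ = 0.1612, so cos²(θ − 33°) = 0.1612 / 0.3898 = 0.4135.
θ − 33° = arccos(√0.4135) = 50.0°, giving θ ≈ 33 + 50.0 = 83.0°.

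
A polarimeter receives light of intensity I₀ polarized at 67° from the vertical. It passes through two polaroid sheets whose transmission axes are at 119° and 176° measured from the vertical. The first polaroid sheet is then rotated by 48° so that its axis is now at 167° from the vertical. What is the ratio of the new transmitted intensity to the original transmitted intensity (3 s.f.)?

I_new/I_old ≈ 0.262

Before rotation:
I₁ = I₀ cos²(119° − 67°) = I₀ cos²(52°) = 0.379 I₀.
I₂ = I₁ cos²(176° − 119°) = 0.379 I₀ · cos²(57°) = 0.1124 I₀.
After rotation:
I₁ = I₀ cos²(167° − 67°) = I₀ cos²(80°) = 0.03015 I₀.
I₂ = I₁ cos²(176° − 167°) = 0.03015 I₀ · cos²(9°) = 0.02942 I₀.
Ratio = 0.02942 / 0.1124 = 0.2616.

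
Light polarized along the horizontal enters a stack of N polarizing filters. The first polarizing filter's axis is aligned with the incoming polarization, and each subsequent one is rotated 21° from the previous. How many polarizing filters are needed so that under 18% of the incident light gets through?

First polarizer is aligned with the polarization: full transmission.
Each further stage multiplies by cos²(21°) = 0.8716.
After N polarizers: T = 0.8716^(N−1). Require T < 0.18 ⇒ N−1 > ln(0.18)/ln(0.8716) = 12.48, so N−1 ≥ 13 and N = 14.
Check: N=14 gives T = 0.1675 < 0.18; N=13 gives T = 0.1922.

N = 14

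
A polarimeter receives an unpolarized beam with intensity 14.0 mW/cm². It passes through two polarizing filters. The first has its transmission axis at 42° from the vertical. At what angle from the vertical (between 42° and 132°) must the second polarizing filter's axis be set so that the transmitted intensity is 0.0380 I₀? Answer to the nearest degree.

Unpolarized light through the first polarizer → I₁ = ½ I₀, now polarized at 42°.
Need I₂/I₀ = 0.038, so cos²(θ − 42°) = 0.038 / 0.5 = 0.076.
θ − 42° = arccos(√0.076) = 74.0°, giving θ ≈ 42 + 74.0 = 116.0°.

θ ≈ 116°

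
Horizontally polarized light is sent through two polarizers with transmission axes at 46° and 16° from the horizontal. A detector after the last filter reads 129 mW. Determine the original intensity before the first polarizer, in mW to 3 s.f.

By Malus's law, I₁ = I₀ cos²(46° − 0°) = I₀ cos²(46°) = 0.4826 I₀.
I₂ = I₁ cos²(16° − 46°) = 0.4826 I₀ · cos²(30°) = 0.3619 I₀.
So 129 mW = 0.3619 I₀, giving I₀ = 129/0.3619 = 356.4 mW.

I₀ ≈ 356 mW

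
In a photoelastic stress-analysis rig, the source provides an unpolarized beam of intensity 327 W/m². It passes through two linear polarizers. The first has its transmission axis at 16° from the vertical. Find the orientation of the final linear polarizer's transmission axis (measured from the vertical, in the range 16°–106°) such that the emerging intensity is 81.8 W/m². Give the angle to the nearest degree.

Unpolarized light through the first polarizer → I₁ = ½ I₀, now polarized at 16°.
Target fraction: 81.8 / 327 W/m² = 0.2502 of I₀.
Need I₂/I₀ = 0.2502, so cos²(θ − 16°) = 0.2502 / 0.5 = 0.5003.
θ − 16° = arccos(√0.5003) = 45.0°, giving θ ≈ 16 + 45.0 = 61.0°.

θ ≈ 61°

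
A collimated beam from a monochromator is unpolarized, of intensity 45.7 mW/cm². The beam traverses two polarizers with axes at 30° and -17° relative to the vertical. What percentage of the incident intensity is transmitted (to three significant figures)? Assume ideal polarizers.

≈ 23.3%

Unpolarized light through the first polarizer → I₁ = 45.7 mW/cm²/2 = 22.85 mW/cm², polarized at 30°.
I₂ = I₁ · cos²(47°) = 22.85 · 0.4651 = 10.63 mW/cm².
That is 23.26% of the incident intensity.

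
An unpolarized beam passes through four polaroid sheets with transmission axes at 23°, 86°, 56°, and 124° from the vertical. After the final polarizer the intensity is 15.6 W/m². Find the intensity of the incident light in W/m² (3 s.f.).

I₀ ≈ 1440 W/m²

Unpolarized light through the first polarizer → I₁ = ½ I₀, now polarized at 23°.
I₂ = I₁ cos²(86° − 23°) = 0.5 I₀ · cos²(63°) = 0.1031 I₀.
I₃ = I₂ cos²(56° − 86°) = 0.1031 I₀ · cos²(30°) = 0.07729 I₀.
I₄ = I₃ cos²(124° − 56°) = 0.07729 I₀ · cos²(68°) = 0.01085 I₀.
So 15.6 W/m² = 0.01085 I₀, giving I₀ = 15.6/0.01085 = 1438 W/m².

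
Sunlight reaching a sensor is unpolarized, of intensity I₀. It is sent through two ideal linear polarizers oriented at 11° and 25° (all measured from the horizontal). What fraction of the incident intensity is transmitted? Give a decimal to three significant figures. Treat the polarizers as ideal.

≈ 0.471 I₀

Unpolarized light through the first polarizer → I₁ = ½ I₀, now polarized at 11°.
I₂ = I₁ cos²(25° − 11°) = 0.5 I₀ · cos²(14°) = 0.4707 I₀.
Transmitted fraction = 0.4707.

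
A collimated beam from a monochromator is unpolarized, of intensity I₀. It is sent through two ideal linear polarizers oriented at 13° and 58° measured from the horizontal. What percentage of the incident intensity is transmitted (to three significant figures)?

Unpolarized light through the first polarizer → I₁ = ½ I₀, now polarized at 13°.
I₂ = I₁ cos²(58° − 13°) = 0.5 I₀ · cos²(45°) = 0.25 I₀.
That is 25% of the incident intensity.

≈ 25.0%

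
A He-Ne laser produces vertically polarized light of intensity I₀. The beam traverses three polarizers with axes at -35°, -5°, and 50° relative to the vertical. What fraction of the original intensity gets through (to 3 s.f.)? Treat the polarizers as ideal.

I₁ = I₀ cos²(-35° − 0°) = I₀ cos²(35°) = 0.671 I₀.
I₂ = I₁ cos²(-5° + 35°) = 0.671 I₀ · cos²(30°) = 0.5033 I₀.
I₃ = I₂ cos²(50° + 5°) = 0.5033 I₀ · cos²(55°) = 0.1656 I₀.
Transmitted fraction = 0.1656.

≈ 0.166 I₀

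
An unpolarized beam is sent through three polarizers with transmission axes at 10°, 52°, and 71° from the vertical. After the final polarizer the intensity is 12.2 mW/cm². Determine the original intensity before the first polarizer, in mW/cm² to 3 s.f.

Unpolarized light through the first polarizer → I₁ = ½ I₀, now polarized at 10°.
I₂ = I₁ cos²(52° − 10°) = 0.5 I₀ · cos²(42°) = 0.2761 I₀.
I₃ = I₂ cos²(71° − 52°) = 0.2761 I₀ · cos²(19°) = 0.2469 I₀.
So 12.2 mW/cm² = 0.2469 I₀, giving I₀ = 12.2/0.2469 = 49.42 mW/cm².

I₀ ≈ 49.4 mW/cm²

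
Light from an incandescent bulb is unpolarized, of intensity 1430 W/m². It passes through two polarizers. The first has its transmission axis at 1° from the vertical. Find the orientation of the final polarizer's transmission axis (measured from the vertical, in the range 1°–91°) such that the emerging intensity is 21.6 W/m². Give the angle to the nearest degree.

θ ≈ 81°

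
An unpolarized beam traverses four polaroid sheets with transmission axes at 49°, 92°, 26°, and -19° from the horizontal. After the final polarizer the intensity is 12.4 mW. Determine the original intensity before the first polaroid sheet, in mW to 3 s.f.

Unpolarized light through the first polarizer → I₁ = ½ I₀, now polarized at 49°.
I₂ = I₁ cos²(92° − 49°) = 0.5 I₀ · cos²(43°) = 0.2674 I₀.
I₃ = I₂ cos²(26° − 92°) = 0.2674 I₀ · cos²(66°) = 0.04424 I₀.
I₄ = I₃ cos²(-19° − 26°) = 0.04424 I₀ · cos²(45°) = 0.02212 I₀.
So 12.4 mW = 0.02212 I₀, giving I₀ = 12.4/0.02212 = 560.5 mW.

I₀ ≈ 561 mW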